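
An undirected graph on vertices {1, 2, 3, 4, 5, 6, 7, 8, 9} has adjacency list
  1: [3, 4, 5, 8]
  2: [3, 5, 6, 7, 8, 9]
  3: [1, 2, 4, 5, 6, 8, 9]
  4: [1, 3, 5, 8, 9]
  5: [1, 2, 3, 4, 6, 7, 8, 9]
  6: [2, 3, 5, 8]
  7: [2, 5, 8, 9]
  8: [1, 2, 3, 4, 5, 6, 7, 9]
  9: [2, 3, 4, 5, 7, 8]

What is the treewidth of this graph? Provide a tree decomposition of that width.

Treewidth 4.
One optimal decomposition is:
Bags: B1 = {3, 4, 5, 8, 9}  B2 = {2, 3, 5, 8, 9}  B3 = {2, 5, 7, 8, 9}  B4 = {2, 3, 5, 6, 8}  B5 = {1, 3, 4, 5, 8}
Tree: B1–B2, B2–B3, B2–B4, B1–B5

Each bag holds 5 vertices, so the decomposition has width 4, which upper-bounds the treewidth. For the lower bound, the 5 vertices {1, 3, 4, 5, 8} are pairwise adjacent, and any tree decomposition puts a clique entirely inside one bag — forcing width ≥ 4. Therefore the treewidth is 4.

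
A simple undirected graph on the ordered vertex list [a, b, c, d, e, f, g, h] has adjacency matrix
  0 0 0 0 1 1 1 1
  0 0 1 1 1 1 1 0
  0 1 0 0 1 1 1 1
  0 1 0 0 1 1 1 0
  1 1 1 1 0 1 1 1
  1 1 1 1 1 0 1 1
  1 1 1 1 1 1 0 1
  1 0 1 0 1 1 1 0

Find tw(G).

4

A width-4 tree decomposition is:
Bags: B1 = {c, e, f, g, h}  B2 = {b, c, e, f, g}  B3 = {b, d, e, f, g}  B4 = {a, e, f, g, h}
Tree: B1–B2, B2–B3, B1–B4
The largest bag has 5 vertices, giving width 4; this decomposition certifies tw(G) ≤ 4. For the lower bound, the 5 vertices {b, d, e, f, g} are pairwise adjacent, and any tree decomposition puts a clique entirely inside one bag — forcing width ≥ 4. Hence tw(G) = 4 exactly.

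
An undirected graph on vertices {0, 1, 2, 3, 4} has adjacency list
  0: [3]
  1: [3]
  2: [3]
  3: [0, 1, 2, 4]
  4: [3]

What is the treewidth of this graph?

A width-1 tree decomposition is:
Bags: B1 = {2, 3}  B2 = {3, 4}  B3 = {0, 3}  B4 = {1, 3}
Tree: B1–B2, B1–B3, B1–B4
The largest bag has 2 vertices, giving width 1; this decomposition certifies tw(G) ≤ 1. Any graph with an edge has treewidth ≥ 1, and G has the edge 2–3. The upper and lower bounds meet at 1, so that is the treewidth.

1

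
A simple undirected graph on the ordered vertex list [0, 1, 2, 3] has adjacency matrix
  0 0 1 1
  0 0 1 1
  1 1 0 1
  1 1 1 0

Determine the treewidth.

A width-2 tree decomposition is:
Bags: B1 = {1, 2, 3}  B2 = {0, 2, 3}
Tree: B1–B2
Every bag has size at most 3, so the width is 3 − 1 = 2 and tw(G) ≤ 2. Conversely, {0, 2, 3} is a clique of size 3, and the vertices of any clique must share a bag in every tree decomposition; so some bag has ≥ 3 vertices and tw(G) ≥ 2. Hence tw(G) = 2 exactly.

2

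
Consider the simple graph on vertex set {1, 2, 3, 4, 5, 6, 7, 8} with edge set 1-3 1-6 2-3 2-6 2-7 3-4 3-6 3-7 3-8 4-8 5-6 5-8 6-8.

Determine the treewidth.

A width-2 tree decomposition is:
Bags: B1 = {2, 3, 6}  B2 = {3, 6, 8}  B3 = {5, 6, 8}  B4 = {1, 3, 6}  B5 = {2, 3, 7}  B6 = {3, 4, 8}
Tree: B1–B2, B2–B3, B1–B4, B1–B5, B2–B6
The largest bag has 3 vertices, giving width 2; this decomposition certifies tw(G) ≤ 2. For the lower bound, the 3 vertices {3, 4, 8} are pairwise adjacent, and any tree decomposition puts a clique entirely inside one bag — forcing width ≥ 2. Combining the bounds, tw(G) = 2.

2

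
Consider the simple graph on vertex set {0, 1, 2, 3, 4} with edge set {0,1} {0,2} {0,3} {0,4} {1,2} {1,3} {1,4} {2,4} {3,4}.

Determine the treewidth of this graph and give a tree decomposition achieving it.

Each bag holds 4 vertices, so the decomposition has width 3, which upper-bounds the treewidth. Conversely, {0, 1, 2, 4} is a clique of size 4, and the vertices of any clique must share a bag in every tree decomposition; so some bag has ≥ 4 vertices and tw(G) ≥ 3. Combining the bounds, tw(G) = 3.

Treewidth 3.
Bags: B1 = {0, 1, 3, 4}  B2 = {0, 1, 2, 4}
Tree: B1–B2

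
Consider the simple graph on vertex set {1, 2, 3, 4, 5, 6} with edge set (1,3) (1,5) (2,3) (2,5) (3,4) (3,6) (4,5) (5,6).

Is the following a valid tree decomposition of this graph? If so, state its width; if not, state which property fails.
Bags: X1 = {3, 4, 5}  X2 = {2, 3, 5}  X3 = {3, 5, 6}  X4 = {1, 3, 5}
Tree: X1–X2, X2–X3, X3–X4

Yes; width 2.

Every vertex of G appears in some bag (union = {1, 2, 3, 4, 5, 6}); every edge is covered by a bag; and for each vertex v the set of bags containing v is connected in the bag tree. The decomposition is therefore valid. The largest bag has 3 vertices, so the width is 2.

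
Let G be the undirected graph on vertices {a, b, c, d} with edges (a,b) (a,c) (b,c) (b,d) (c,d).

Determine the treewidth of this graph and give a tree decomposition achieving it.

Treewidth 2.
One such decomposition:
Bags: B1 = {a, b, c}  B2 = {b, c, d}
Tree: B1–B2

Each bag holds 3 vertices, so the decomposition has width 2, which upper-bounds the treewidth. Conversely, {b, c, d} is a clique of size 3, and the vertices of any clique must share a bag in every tree decomposition; so some bag has ≥ 3 vertices and tw(G) ≥ 2. Hence tw(G) = 2 exactly.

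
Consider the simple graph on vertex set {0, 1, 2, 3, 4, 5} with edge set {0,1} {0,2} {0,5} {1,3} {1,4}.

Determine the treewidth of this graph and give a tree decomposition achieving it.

Treewidth 1.
One optimal decomposition is:
Bags: B1 = {0, 5}  B2 = {0, 1}  B3 = {1, 4}  B4 = {1, 3}  B5 = {0, 2}
Tree: B1–B2, B2–B3, B2–B4, B1–B5

The largest bag has 2 vertices, giving width 1; this decomposition certifies tw(G) ≤ 1. Since G has at least one edge (e.g. 0–5), it is not an edgeless graph, so tw(G) ≥ 1. Hence tw(G) = 1 exactly.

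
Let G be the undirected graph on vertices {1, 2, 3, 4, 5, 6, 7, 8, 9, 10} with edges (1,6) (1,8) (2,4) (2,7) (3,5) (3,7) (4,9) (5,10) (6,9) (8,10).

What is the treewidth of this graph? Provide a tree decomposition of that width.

Every bag has size at most 3, so the width is 3 − 1 = 2 and tw(G) ≤ 2. Since 2–7–3–5–10–8–1–6–9–4–2 is a cycle in G, G is not acyclic. Forests are exactly the graphs of treewidth ≤ 1, so tw(G) ≥ 2. The upper and lower bounds meet at 2, so that is the treewidth.

Treewidth 2.
Bags: B1 = {2, 3, 7}  B2 = {2, 3, 5}  B3 = {2, 5, 10}  B4 = {2, 8, 10}  B5 = {1, 2, 8}  B6 = {1, 2, 6}  B7 = {2, 6, 9}  B8 = {2, 4, 9}
Tree: B1–B2, B2–B3, B3–B4, B4–B5, B5–B6, B6–B7, B7–B8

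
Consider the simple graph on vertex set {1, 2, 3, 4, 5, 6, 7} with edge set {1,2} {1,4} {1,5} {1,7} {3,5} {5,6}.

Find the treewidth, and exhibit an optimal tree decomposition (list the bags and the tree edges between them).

Every bag has size at most 2, so the width is 2 − 1 = 1 and tw(G) ≤ 1. Since G has at least one edge (e.g. 2–1), it is not an edgeless graph, so tw(G) ≥ 1. Hence tw(G) = 1 exactly.

Treewidth 1.
One optimal decomposition is:
Bags: B1 = {1, 2}  B2 = {1, 7}  B3 = {1, 5}  B4 = {5, 6}  B5 = {1, 4}  B6 = {3, 5}
Tree: B1–B2, B2–B3, B3–B4, B3–B5, B4–B6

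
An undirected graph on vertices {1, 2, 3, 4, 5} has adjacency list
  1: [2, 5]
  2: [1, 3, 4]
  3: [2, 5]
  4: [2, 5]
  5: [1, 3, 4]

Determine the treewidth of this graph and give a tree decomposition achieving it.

Each bag holds 3 vertices, so the decomposition has width 2, which upper-bounds the treewidth. Since 3–2–1–5–3 is a cycle in G, G is not acyclic. Forests are exactly the graphs of treewidth ≤ 1, so tw(G) ≥ 2. Hence tw(G) = 2 exactly.

Treewidth 2.
One optimal decomposition is:
Bags: B1 = {2, 3, 5}  B2 = {1, 2, 5}  B3 = {2, 4, 5}
Tree: B1–B2, B2–B3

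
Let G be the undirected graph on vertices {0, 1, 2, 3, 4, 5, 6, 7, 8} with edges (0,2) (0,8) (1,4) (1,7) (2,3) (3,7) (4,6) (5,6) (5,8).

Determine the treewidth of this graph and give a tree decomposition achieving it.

The largest bag has 3 vertices, giving width 2; this decomposition certifies tw(G) ≤ 2. The edges 3–2–0–8–5–6–4–1–7–3 form a cycle, so G is not a tree and its treewidth is at least 2. The upper and lower bounds meet at 2, so that is the treewidth.

Treewidth 2.
One such decomposition:
Bags: B1 = {0, 2, 3}  B2 = {0, 3, 8}  B3 = {3, 5, 8}  B4 = {3, 5, 6}  B5 = {3, 4, 6}  B6 = {1, 3, 4}  B7 = {1, 3, 7}
Tree: B1–B2, B2–B3, B3–B4, B4–B5, B5–B6, B6–B7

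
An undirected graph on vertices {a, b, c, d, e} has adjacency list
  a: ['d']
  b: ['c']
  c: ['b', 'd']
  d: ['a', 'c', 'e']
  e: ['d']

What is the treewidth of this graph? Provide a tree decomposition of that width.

Each bag holds 2 vertices, so the decomposition has width 1, which upper-bounds the treewidth. G has an edge, so its treewidth is at least 1. The upper and lower bounds meet at 1, so that is the treewidth.

Treewidth 1.
One such decomposition:
Bags: B1 = {c, d}  B2 = {a, d}  B3 = {b, c}  B4 = {d, e}
Tree: B1–B2, B1–B3, B2–B4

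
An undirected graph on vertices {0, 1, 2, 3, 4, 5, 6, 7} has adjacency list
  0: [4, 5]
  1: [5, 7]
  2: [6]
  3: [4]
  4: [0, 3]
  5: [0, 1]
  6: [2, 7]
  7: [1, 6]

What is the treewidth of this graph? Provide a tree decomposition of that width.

Treewidth 1.
Bags: B1 = {3, 4}  B2 = {0, 4}  B3 = {0, 5}  B4 = {1, 5}  B5 = {1, 7}  B6 = {6, 7}  B7 = {2, 6}
Tree: B1–B2, B2–B3, B3–B4, B4–B5, B5–B6, B6–B7

The largest bag has 2 vertices, giving width 1; this decomposition certifies tw(G) ≤ 1. G has an edge, so its treewidth is at least 1. Therefore the treewidth is 1.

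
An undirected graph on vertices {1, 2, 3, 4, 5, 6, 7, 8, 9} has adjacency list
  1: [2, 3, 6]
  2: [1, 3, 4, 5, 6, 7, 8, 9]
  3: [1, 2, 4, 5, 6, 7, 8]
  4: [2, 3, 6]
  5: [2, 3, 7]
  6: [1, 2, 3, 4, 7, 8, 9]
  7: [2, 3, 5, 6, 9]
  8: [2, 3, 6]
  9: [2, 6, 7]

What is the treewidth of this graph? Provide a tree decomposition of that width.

The largest bag has 4 vertices, giving width 3; this decomposition certifies tw(G) ≤ 3. On the other hand G contains the 4-clique {2, 6, 7, 9}. A clique must lie in a single bag of any decomposition, so no decomposition can have width below 3. Hence tw(G) = 3 exactly.

Treewidth 3.
One optimal decomposition is:
Bags: B1 = {1, 2, 3, 6}  B2 = {2, 3, 6, 7}  B3 = {2, 3, 4, 6}  B4 = {2, 3, 6, 8}  B5 = {2, 3, 5, 7}  B6 = {2, 6, 7, 9}
Tree: B1–B2, B2–B3, B1–B4, B2–B5, B2–B6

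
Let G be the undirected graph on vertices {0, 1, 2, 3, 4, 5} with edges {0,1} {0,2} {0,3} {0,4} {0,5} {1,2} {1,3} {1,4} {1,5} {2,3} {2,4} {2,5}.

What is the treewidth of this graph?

A width-3 tree decomposition is:
Bags: B1 = {0, 1, 2, 5}  B2 = {0, 1, 2, 3}  B3 = {0, 1, 2, 4}
Tree: B1–B2, B1–B3
Every bag has size at most 4, so the width is 4 − 1 = 3 and tw(G) ≤ 3. On the other hand G contains the 4-clique {0, 1, 2, 3}. A clique must lie in a single bag of any decomposition, so no decomposition can have width below 3. Hence tw(G) = 3 exactly.

3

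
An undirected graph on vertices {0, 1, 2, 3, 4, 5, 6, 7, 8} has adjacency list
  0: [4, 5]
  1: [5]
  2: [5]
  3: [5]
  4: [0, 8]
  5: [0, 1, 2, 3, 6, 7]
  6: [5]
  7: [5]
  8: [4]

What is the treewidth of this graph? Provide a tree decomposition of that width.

Treewidth 1.
One optimal decomposition is:
Bags: B1 = {1, 5}  B2 = {5, 7}  B3 = {0, 5}  B4 = {5, 6}  B5 = {0, 4}  B6 = {4, 8}  B7 = {2, 5}  B8 = {3, 5}
Tree: B1–B2, B1–B3, B3–B4, B3–B5, B5–B6, B3–B7, B4–B8

Every bag has size at most 2, so the width is 2 − 1 = 1 and tw(G) ≤ 1. Any graph with an edge has treewidth ≥ 1, and G has the edge 1–5. Hence tw(G) = 1 exactly.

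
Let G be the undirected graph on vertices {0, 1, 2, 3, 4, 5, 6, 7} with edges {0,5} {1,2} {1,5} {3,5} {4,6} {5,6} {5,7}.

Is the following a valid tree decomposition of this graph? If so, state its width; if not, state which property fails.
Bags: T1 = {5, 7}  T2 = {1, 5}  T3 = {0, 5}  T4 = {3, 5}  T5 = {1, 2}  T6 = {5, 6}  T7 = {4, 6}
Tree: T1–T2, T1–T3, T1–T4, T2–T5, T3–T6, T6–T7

Yes; width 1.

Checking the three conditions: (i) the bags cover all of {0, 1, 2, 3, 4, 5, 6, 7}; (ii) for each edge, some bag contains both endpoints; (iii) the bags containing any fixed vertex form a subtree. All hold, so the decomposition is valid with width 2 − 1 = 1.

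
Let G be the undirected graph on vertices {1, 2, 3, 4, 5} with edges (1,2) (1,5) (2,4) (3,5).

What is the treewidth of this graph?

1

A width-1 tree decomposition is:
Bags: B1 = {2, 4}  B2 = {1, 2}  B3 = {1, 5}  B4 = {3, 5}
Tree: B1–B2, B2–B3, B3–B4
Every bag has size at most 2, so the width is 2 − 1 = 1 and tw(G) ≤ 1. Any graph with an edge has treewidth ≥ 1, and G has the edge 4–2. Hence tw(G) = 1 exactly.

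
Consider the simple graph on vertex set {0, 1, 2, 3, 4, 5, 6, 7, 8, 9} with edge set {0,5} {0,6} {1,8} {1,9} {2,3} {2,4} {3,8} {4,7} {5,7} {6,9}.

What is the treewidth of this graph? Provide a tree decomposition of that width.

Every bag has size at most 3, so the width is 3 − 1 = 2 and tw(G) ≤ 2. The edges 1–9–6–0–5–7–4–2–3–8–1 form a cycle, so G is not a tree and its treewidth is at least 2. The upper and lower bounds meet at 2, so that is the treewidth.

Treewidth 2.
One such decomposition:
Bags: B1 = {1, 6, 9}  B2 = {0, 1, 6}  B3 = {0, 1, 5}  B4 = {1, 5, 7}  B5 = {1, 4, 7}  B6 = {1, 2, 4}  B7 = {1, 2, 3}  B8 = {1, 3, 8}
Tree: B1–B2, B2–B3, B3–B4, B4–B5, B5–B6, B6–B7, B7–B8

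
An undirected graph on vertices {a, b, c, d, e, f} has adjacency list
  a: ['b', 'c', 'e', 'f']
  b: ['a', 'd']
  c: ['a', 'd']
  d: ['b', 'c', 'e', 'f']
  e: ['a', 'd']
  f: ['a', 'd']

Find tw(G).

A width-2 tree decomposition is:
Bags: B1 = {a, b, d}  B2 = {a, c, d}  B3 = {a, d, f}  B4 = {a, d, e}
Tree: B1–B2, B2–B3, B3–B4
Every bag has size at most 3, so the width is 3 − 1 = 2 and tw(G) ≤ 2. For the lower bound, G contains the cycle a–b–d–c–a, so G is not a forest; only forests have treewidth ≤ 1, hence tw(G) ≥ 2. Combining the bounds, tw(G) = 2.

2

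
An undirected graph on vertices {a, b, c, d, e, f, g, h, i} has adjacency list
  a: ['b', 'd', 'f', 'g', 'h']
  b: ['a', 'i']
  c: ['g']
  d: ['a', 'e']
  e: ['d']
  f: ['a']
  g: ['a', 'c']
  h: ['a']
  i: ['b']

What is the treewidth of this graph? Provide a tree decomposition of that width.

Each bag holds 2 vertices, so the decomposition has width 1, which upper-bounds the treewidth. G has an edge, so its treewidth is at least 1. The upper and lower bounds meet at 1, so that is the treewidth.

Treewidth 1.
One such decomposition:
Bags: B1 = {a, h}  B2 = {a, b}  B3 = {a, g}  B4 = {a, f}  B5 = {b, i}  B6 = {a, d}  B7 = {d, e}  B8 = {c, g}
Tree: B1–B2, B1–B3, B3–B4, B2–B5, B4–B6, B6–B7, B3–B8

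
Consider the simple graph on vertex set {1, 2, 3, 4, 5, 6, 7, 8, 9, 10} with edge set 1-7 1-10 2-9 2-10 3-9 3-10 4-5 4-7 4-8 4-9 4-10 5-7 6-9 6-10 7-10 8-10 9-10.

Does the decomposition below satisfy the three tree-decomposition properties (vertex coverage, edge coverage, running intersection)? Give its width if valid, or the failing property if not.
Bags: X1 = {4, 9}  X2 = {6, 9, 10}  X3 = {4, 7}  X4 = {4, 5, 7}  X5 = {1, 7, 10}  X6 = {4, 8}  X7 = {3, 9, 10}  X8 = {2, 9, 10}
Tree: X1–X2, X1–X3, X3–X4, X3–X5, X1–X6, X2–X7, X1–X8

No — edge (10,4) lies in no bag.

A tree decomposition must satisfy three properties: every vertex lies in some bag; for every edge, both endpoints lie together in some bag; and for every vertex, the bags containing it form a connected subtree. Here edge (10,4) lies in no bag, so the decomposition is invalid.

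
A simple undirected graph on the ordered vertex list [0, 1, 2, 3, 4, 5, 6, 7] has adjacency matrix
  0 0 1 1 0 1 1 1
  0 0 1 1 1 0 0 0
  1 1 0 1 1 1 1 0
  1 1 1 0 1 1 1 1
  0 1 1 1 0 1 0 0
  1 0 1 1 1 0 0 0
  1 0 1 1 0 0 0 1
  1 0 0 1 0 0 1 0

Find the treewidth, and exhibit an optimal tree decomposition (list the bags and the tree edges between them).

Each bag holds 4 vertices, so the decomposition has width 3, which upper-bounds the treewidth. Conversely, {0, 2, 3, 5} is a clique of size 4, and the vertices of any clique must share a bag in every tree decomposition; so some bag has ≥ 4 vertices and tw(G) ≥ 3. The upper and lower bounds meet at 3, so that is the treewidth.

Treewidth 3.
Bags: B1 = {2, 3, 4, 5}  B2 = {0, 2, 3, 5}  B3 = {0, 2, 3, 6}  B4 = {0, 3, 6, 7}  B5 = {1, 2, 3, 4}
Tree: B1–B2, B2–B3, B3–B4, B1–B5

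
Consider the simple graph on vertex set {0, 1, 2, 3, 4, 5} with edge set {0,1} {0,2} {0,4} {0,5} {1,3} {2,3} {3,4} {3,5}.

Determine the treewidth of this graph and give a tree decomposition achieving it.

Each bag holds 3 vertices, so the decomposition has width 2, which upper-bounds the treewidth. Since 5–3–4–0–5 is a cycle in G, G is not acyclic. Forests are exactly the graphs of treewidth ≤ 1, so tw(G) ≥ 2. The upper and lower bounds meet at 2, so that is the treewidth.

Treewidth 2.
One such decomposition:
Bags: B1 = {0, 3, 5}  B2 = {0, 3, 4}  B3 = {0, 2, 3}  B4 = {0, 1, 3}
Tree: B1–B2, B2–B3, B3–B4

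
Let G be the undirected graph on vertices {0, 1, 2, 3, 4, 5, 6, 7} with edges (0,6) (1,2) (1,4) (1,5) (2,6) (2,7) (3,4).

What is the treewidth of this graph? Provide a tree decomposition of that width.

Treewidth 1.
Bags: B1 = {1, 2}  B2 = {1, 5}  B3 = {2, 7}  B4 = {2, 6}  B5 = {0, 6}  B6 = {1, 4}  B7 = {3, 4}
Tree: B1–B2, B1–B3, B1–B4, B4–B5, B2–B6, B6–B7

Each bag holds 2 vertices, so the decomposition has width 1, which upper-bounds the treewidth. Since G has at least one edge (e.g. 1–2), it is not an edgeless graph, so tw(G) ≥ 1. Therefore the treewidth is 1.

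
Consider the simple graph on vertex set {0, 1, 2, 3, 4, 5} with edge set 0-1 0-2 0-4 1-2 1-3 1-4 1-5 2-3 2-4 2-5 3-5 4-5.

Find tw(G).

A width-3 tree decomposition is:
Bags: B1 = {1, 2, 4, 5}  B2 = {1, 2, 3, 5}  B3 = {0, 1, 2, 4}
Tree: B1–B2, B1–B3
Each bag holds 4 vertices, so the decomposition has width 3, which upper-bounds the treewidth. For the lower bound, the 4 vertices {1, 2, 3, 5} are pairwise adjacent, and any tree decomposition puts a clique entirely inside one bag — forcing width ≥ 3. Therefore the treewidth is 3.

3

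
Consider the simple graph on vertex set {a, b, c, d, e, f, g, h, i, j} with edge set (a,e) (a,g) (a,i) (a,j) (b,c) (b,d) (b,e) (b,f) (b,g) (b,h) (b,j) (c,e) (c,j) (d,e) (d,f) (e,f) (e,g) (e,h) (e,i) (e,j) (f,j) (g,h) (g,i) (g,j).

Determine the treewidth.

A width-3 tree decomposition is:
Bags: B1 = {b, e, f, j}  B2 = {b, e, g, j}  B3 = {a, e, g, j}  B4 = {a, e, g, i}  B5 = {b, e, g, h}  B6 = {b, c, e, j}  B7 = {b, d, e, f}
Tree: B1–B2, B2–B3, B3–B4, B2–B5, B2–B6, B1–B7
The largest bag has 4 vertices, giving width 3; this decomposition certifies tw(G) ≤ 3. On the other hand G contains the 4-clique {a, e, g, j}. A clique must lie in a single bag of any decomposition, so no decomposition can have width below 3. Hence tw(G) = 3 exactly.

3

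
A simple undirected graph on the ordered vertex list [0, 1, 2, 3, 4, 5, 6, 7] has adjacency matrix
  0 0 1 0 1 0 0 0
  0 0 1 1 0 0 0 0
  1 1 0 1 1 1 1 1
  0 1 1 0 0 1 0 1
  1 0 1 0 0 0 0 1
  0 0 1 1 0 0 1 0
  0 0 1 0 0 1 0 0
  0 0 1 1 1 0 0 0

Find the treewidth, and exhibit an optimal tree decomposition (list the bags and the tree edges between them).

Treewidth 2.
Bags: B1 = {2, 3, 7}  B2 = {2, 4, 7}  B3 = {2, 3, 5}  B4 = {0, 2, 4}  B5 = {1, 2, 3}  B6 = {2, 5, 6}
Tree: B1–B2, B1–B3, B2–B4, B3–B5, B3–B6

The largest bag has 3 vertices, giving width 2; this decomposition certifies tw(G) ≤ 2. On the other hand G contains the 3-clique {0, 2, 4}. A clique must lie in a single bag of any decomposition, so no decomposition can have width below 2. Therefore the treewidth is 2.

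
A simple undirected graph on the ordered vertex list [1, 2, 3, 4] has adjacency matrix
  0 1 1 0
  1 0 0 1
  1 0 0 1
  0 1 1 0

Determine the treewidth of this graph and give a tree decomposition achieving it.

Treewidth 2.
Bags: B1 = {1, 2, 3}  B2 = {2, 3, 4}
Tree: B1–B2

Each bag holds 3 vertices, so the decomposition has width 2, which upper-bounds the treewidth. The edges 2–1–3–4–2 form a cycle, so G is not a tree and its treewidth is at least 2. Hence tw(G) = 2 exactly.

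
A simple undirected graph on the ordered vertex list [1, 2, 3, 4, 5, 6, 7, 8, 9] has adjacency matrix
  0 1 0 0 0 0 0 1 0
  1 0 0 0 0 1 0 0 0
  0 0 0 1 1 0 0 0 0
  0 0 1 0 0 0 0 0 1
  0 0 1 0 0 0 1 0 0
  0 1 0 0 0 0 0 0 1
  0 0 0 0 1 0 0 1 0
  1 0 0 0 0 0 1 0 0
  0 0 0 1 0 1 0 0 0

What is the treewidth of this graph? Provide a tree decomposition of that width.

Treewidth 2.
Bags: B1 = {3, 4, 9}  B2 = {3, 5, 9}  B3 = {5, 7, 9}  B4 = {7, 8, 9}  B5 = {1, 8, 9}  B6 = {1, 2, 9}  B7 = {2, 6, 9}
Tree: B1–B2, B2–B3, B3–B4, B4–B5, B5–B6, B6–B7

Each bag holds 3 vertices, so the decomposition has width 2, which upper-bounds the treewidth. Since 9–4–3–5–7–8–1–2–6–9 is a cycle in G, G is not acyclic. Forests are exactly the graphs of treewidth ≤ 1, so tw(G) ≥ 2. The upper and lower bounds meet at 2, so that is the treewidth.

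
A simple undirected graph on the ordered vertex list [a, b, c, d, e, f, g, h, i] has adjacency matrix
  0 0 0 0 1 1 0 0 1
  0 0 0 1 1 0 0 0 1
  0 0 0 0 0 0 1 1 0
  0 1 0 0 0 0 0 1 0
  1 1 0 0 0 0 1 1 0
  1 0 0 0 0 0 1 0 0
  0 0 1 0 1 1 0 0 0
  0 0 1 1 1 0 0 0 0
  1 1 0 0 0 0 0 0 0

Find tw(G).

A width-3 tree decomposition is:
Bags: B1 = {b, c, d, h}  B2 = {b, c, e, h}  B3 = {b, c, e, g}  B4 = {b, e, g, i}  B5 = {a, e, g, i}  B6 = {a, f, g, i}
Tree: B1–B2, B2–B3, B3–B4, B4–B5, B5–B6
Each bag holds 4 vertices, so the decomposition has width 3, which upper-bounds the treewidth. For the lower bound: the 4 vertex sets {c,d,h}, {b}, {e}, {a,f,g,i} are disjoint, each induces a connected subgraph, and every pair is joined by at least one edge of G. Contracting each set to a single vertex therefore yields K_{4} as a minor, and since treewidth is minor-monotone, tw(G) ≥ tw(K_{4}) = 3. Hence tw(G) = 3 exactly.

3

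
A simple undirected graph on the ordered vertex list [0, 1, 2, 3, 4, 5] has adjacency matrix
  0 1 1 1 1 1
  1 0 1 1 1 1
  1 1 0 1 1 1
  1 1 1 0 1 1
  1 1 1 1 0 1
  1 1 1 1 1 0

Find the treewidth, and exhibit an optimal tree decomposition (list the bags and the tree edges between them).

With just one bag of size 6, the width is 6 − 1 = 5, so tw(G) ≤ 5. For the lower bound, the 6 vertices {0, 1, 2, 3, 4, 5} are pairwise adjacent, and any tree decomposition puts a clique entirely inside one bag — forcing width ≥ 5. Hence tw(G) = 5 exactly.

Treewidth 5.
One optimal decomposition is:
Bags: B1 = {0, 1, 2, 3, 4, 5}
Tree: (single bag)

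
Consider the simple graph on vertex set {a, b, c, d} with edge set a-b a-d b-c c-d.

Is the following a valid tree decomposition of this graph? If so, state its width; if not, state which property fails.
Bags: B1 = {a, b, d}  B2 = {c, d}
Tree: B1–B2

No — edge (b,c) lies in no bag.

A tree decomposition must satisfy three properties: every vertex lies in some bag; for every edge, both endpoints lie together in some bag; and for every vertex, the bags containing it form a connected subtree. Here edge (b,c) lies in no bag, so the decomposition is invalid.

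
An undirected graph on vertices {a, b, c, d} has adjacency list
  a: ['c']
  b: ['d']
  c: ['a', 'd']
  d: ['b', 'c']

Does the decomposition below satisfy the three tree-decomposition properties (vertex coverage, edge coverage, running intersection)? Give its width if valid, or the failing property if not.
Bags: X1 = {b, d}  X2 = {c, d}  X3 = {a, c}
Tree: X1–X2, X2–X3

Checking the three conditions: (i) the bags cover all of {a, b, c, d}; (ii) for each edge, some bag contains both endpoints; (iii) the bags containing any fixed vertex form a subtree. All hold, so the decomposition is valid with width 2 − 1 = 1.

Yes; width 1.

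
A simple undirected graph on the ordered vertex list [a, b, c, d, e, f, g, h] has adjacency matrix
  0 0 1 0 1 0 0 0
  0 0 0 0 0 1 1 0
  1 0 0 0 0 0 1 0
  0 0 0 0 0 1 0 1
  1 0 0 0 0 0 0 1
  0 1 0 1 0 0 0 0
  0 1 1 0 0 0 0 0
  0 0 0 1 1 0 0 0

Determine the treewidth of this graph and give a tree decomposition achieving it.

Every bag has size at most 3, so the width is 3 − 1 = 2 and tw(G) ≤ 2. For the lower bound, G contains the cycle b–f–d–h–e–a–c–g–b, so G is not a forest; only forests have treewidth ≤ 1, hence tw(G) ≥ 2. The upper and lower bounds meet at 2, so that is the treewidth.

Treewidth 2.
Bags: B1 = {b, d, f}  B2 = {b, d, h}  B3 = {b, e, h}  B4 = {a, b, e}  B5 = {a, b, c}  B6 = {b, c, g}
Tree: B1–B2, B2–B3, B3–B4, B4–B5, B5–B6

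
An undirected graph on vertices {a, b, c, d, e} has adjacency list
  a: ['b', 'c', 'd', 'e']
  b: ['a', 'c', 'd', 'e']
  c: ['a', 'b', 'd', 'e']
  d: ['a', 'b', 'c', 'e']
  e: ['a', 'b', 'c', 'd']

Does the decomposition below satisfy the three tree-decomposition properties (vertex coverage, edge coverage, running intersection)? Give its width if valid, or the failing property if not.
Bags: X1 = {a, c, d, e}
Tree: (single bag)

No — vertex b appears in no bag.

A tree decomposition must satisfy three properties: every vertex lies in some bag; for every edge, both endpoints lie together in some bag; and for every vertex, the bags containing it form a connected subtree. Here vertex b appears in no bag, so the decomposition is invalid.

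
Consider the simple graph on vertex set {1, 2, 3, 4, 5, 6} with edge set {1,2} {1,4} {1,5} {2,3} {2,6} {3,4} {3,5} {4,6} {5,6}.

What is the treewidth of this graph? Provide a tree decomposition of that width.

Treewidth 3.
Bags: B1 = {1, 3, 4, 6}  B2 = {1, 2, 3, 6}  B3 = {1, 3, 5, 6}
Tree: B1–B2, B2–B3

The largest bag has 4 vertices, giving width 3; this decomposition certifies tw(G) ≤ 3. For the lower bound: the 4 vertex sets {3,4}, {1,2}, {6}, {5} are disjoint, each induces a connected subgraph, and every pair is joined by at least one edge of G. Contracting each set to a single vertex therefore yields K_{4} as a minor, and since treewidth is minor-monotone, tw(G) ≥ tw(K_{4}) = 3. The upper and lower bounds meet at 3, so that is the treewidth.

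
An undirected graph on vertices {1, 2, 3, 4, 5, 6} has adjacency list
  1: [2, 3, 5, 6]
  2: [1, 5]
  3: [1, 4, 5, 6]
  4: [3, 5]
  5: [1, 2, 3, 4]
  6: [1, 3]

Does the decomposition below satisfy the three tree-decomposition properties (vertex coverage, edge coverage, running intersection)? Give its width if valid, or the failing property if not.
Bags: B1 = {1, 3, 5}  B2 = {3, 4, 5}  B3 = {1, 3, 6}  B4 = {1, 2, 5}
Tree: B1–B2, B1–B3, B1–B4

Yes; width 2.

Every vertex of G appears in some bag (union = {1, 2, 3, 4, 5, 6}); every edge is covered by a bag; and for each vertex v the set of bags containing v is connected in the bag tree. The decomposition is therefore valid. The largest bag has 3 vertices, so the width is 2.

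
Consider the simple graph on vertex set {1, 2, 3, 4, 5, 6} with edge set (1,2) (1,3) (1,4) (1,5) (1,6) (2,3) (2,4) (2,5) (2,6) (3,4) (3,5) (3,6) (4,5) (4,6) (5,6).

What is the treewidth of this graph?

5

A width-5 tree decomposition is:
Bags: B1 = {1, 2, 3, 4, 5, 6}
Tree: (single bag)
A single bag containing all 6 vertices is trivially a valid decomposition of width 5. Conversely, {1, 2, 3, 4, 5, 6} is a clique of size 6, and the vertices of any clique must share a bag in every tree decomposition; so some bag has ≥ 6 vertices and tw(G) ≥ 5. Therefore the treewidth is 5.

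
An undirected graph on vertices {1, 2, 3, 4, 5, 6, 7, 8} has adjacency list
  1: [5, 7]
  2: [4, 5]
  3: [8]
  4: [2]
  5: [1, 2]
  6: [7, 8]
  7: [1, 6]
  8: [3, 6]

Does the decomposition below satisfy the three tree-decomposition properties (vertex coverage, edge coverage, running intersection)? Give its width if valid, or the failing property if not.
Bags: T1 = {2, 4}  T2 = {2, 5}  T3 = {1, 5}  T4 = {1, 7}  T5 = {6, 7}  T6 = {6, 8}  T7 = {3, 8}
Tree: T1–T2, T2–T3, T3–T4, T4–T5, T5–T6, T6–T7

Yes; width 1.

Every vertex of G appears in some bag (union = {1, 2, 3, 4, 5, 6, 7, 8}); every edge is covered by a bag; and for each vertex v the set of bags containing v is connected in the bag tree. The decomposition is therefore valid. The largest bag has 2 vertices, so the width is 1.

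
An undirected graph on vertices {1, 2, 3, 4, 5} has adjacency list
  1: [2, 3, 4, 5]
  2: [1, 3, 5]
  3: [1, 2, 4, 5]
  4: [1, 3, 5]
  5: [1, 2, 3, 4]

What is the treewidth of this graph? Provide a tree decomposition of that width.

Treewidth 3.
Bags: B1 = {1, 2, 3, 5}  B2 = {1, 3, 4, 5}
Tree: B1–B2

The largest bag has 4 vertices, giving width 3; this decomposition certifies tw(G) ≤ 3. For the lower bound, the 4 vertices {1, 2, 3, 5} are pairwise adjacent, and any tree decomposition puts a clique entirely inside one bag — forcing width ≥ 3. Hence tw(G) = 3 exactly.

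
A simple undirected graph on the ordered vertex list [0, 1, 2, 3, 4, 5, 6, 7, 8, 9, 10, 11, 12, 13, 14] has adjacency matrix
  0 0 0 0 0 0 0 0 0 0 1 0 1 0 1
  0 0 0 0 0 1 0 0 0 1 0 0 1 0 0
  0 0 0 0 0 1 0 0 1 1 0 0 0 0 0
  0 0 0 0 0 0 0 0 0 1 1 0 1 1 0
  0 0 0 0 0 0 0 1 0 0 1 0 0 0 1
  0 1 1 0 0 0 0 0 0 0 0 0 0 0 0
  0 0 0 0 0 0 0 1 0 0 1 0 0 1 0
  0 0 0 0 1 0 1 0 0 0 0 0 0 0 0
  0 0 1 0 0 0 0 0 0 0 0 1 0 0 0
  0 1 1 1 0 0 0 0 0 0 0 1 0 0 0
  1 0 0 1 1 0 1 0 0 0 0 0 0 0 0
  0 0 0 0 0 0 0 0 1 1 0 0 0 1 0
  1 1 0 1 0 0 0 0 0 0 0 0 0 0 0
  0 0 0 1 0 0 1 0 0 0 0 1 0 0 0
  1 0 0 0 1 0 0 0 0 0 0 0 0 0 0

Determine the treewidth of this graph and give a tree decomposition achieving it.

Treewidth 3.
One such decomposition:
Bags: B1 = {0, 4, 7, 14}  B2 = {0, 4, 7, 10}  B3 = {0, 6, 7, 10}  B4 = {0, 6, 10, 12}  B5 = {3, 6, 10, 12}  B6 = {3, 6, 12, 13}  B7 = {1, 3, 12, 13}  B8 = {1, 3, 9, 13}  B9 = {1, 9, 11, 13}  B10 = {1, 5, 9, 11}  B11 = {2, 5, 9, 11}  B12 = {2, 5, 8, 11}
Tree: B1–B2, B2–B3, B3–B4, B4–B5, B5–B6, B6–B7, B7–B8, B8–B9, B9–B10, B10–B11, B11–B12

The largest bag has 4 vertices, giving width 3; this decomposition certifies tw(G) ≤ 3. For the lower bound: the 4 vertex sets {4,7,14}, {0}, {10}, {3,6,12,13} are disjoint, each induces a connected subgraph, and every pair is joined by at least one edge of G. Contracting each set to a single vertex therefore yields K_{4} as a minor, and since treewidth is minor-monotone, tw(G) ≥ tw(K_{4}) = 3. Therefore the treewidth is 3.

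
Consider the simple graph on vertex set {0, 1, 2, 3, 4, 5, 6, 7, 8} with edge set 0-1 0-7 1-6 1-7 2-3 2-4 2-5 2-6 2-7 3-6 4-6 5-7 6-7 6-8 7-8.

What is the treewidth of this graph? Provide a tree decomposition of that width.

The largest bag has 3 vertices, giving width 2; this decomposition certifies tw(G) ≤ 2. For the lower bound, the 3 vertices {0, 1, 7} are pairwise adjacent, and any tree decomposition puts a clique entirely inside one bag — forcing width ≥ 2. The upper and lower bounds meet at 2, so that is the treewidth.

Treewidth 2.
One such decomposition:
Bags: B1 = {2, 6, 7}  B2 = {1, 6, 7}  B3 = {2, 5, 7}  B4 = {2, 3, 6}  B5 = {2, 4, 6}  B6 = {0, 1, 7}  B7 = {6, 7, 8}
Tree: B1–B2, B1–B3, B1–B4, B4–B5, B2–B6, B1–B7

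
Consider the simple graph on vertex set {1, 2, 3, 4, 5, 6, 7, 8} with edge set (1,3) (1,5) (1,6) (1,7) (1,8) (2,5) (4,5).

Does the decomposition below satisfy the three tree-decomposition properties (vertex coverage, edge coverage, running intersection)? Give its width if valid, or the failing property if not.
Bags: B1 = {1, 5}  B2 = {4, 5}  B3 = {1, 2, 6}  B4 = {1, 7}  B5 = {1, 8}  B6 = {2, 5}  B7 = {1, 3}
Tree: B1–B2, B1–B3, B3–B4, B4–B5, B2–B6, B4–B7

A tree decomposition must satisfy three properties: every vertex lies in some bag; for every edge, both endpoints lie together in some bag; and for every vertex, the bags containing it form a connected subtree. Here bags containing vertex 2 are not connected in the tree, so the decomposition is invalid.

No — bags containing vertex 2 are not connected in the tree.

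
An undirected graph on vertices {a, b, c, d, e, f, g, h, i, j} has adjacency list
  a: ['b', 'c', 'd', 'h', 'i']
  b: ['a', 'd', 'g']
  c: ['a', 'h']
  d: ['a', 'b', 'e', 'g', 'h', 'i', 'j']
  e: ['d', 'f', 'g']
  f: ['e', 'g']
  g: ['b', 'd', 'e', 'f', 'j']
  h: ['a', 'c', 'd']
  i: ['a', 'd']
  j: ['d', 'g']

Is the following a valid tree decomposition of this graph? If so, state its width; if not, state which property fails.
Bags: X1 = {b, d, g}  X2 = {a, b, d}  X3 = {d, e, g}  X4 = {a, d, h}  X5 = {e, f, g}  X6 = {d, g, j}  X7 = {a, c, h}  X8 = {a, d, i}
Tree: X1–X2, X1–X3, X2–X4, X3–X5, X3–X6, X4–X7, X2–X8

Yes; width 2.

Checking the three conditions: (i) the bags cover all of {a, b, c, d, e, f, g, h, i, j}; (ii) for each edge, some bag contains both endpoints; (iii) the bags containing any fixed vertex form a subtree. All hold, so the decomposition is valid with width 3 − 1 = 2.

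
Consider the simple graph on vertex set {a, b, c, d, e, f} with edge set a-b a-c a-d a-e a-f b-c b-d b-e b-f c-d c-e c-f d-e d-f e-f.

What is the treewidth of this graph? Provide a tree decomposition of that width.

With just one bag of size 6, the width is 6 − 1 = 5, so tw(G) ≤ 5. Conversely, {a, b, c, d, e, f} is a clique of size 6, and the vertices of any clique must share a bag in every tree decomposition; so some bag has ≥ 6 vertices and tw(G) ≥ 5. Therefore the treewidth is 5.

Treewidth 5.
One such decomposition:
Bags: B1 = {a, b, c, d, e, f}
Tree: (single bag)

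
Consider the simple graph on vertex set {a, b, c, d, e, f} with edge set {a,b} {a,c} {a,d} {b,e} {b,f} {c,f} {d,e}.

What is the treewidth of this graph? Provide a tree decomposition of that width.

Treewidth 2.
Bags: B1 = {a, c, f}  B2 = {a, b, f}  B3 = {a, b, d}  B4 = {b, d, e}
Tree: B1–B2, B2–B3, B3–B4

The largest bag has 3 vertices, giving width 2; this decomposition certifies tw(G) ≤ 2. Since c–f–b–a–c is a cycle in G, G is not acyclic. Forests are exactly the graphs of treewidth ≤ 1, so tw(G) ≥ 2. Hence tw(G) = 2 exactly.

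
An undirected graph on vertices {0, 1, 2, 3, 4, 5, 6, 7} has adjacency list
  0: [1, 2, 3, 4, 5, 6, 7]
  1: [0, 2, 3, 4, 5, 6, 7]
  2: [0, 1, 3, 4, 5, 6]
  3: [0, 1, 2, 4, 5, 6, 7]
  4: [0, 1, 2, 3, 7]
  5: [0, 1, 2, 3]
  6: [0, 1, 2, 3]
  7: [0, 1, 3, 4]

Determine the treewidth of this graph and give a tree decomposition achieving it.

Treewidth 4.
One optimal decomposition is:
Bags: B1 = {0, 1, 2, 3, 6}  B2 = {0, 1, 2, 3, 4}  B3 = {0, 1, 2, 3, 5}  B4 = {0, 1, 3, 4, 7}
Tree: B1–B2, B2–B3, B2–B4

The largest bag has 5 vertices, giving width 4; this decomposition certifies tw(G) ≤ 4. On the other hand G contains the 5-clique {0, 1, 2, 3, 4}. A clique must lie in a single bag of any decomposition, so no decomposition can have width below 4. Therefore the treewidth is 4.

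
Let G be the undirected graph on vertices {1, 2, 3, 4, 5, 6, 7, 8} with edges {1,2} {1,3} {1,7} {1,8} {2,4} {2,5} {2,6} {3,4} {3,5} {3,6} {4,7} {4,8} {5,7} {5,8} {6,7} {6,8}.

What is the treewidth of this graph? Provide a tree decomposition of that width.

Treewidth 4.
Bags: B1 = {2, 3, 4, 7, 8}  B2 = {2, 3, 6, 7, 8}  B3 = {1, 2, 3, 7, 8}  B4 = {2, 3, 5, 7, 8}
Tree: B1–B2, B2–B3, B3–B4

Every bag has size at most 5, so the width is 5 − 1 = 4 and tw(G) ≤ 4. For the lower bound: the 5 vertex sets {3,4}, {2,6}, {1,8}, {7}, {5} are disjoint, each induces a connected subgraph, and every pair is joined by at least one edge of G. Contracting each set to a single vertex therefore yields K_{5} as a minor, and since treewidth is minor-monotone, tw(G) ≥ tw(K_{5}) = 4. The upper and lower bounds meet at 4, so that is the treewidth.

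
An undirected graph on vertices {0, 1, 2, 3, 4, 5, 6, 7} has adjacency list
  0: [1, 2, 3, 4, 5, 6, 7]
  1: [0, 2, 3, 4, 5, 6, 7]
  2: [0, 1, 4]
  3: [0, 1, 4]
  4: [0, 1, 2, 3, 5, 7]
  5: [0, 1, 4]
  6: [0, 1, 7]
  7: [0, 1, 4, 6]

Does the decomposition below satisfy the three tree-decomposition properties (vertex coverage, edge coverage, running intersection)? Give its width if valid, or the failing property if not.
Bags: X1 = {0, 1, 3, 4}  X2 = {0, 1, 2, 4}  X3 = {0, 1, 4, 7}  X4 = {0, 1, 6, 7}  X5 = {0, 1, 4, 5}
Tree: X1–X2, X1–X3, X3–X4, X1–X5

Vertex coverage: the bags together contain {0, 1, 2, 3, 4, 5, 6, 7}, the full vertex set. Edge coverage: each edge of G has both endpoints in at least one bag. Running intersection: for every vertex, the bags containing it form a connected subtree. All three properties hold, so this is a valid tree decomposition of width max|bag| − 1 = 3, and hence tw(G) ≤ 3.

Yes; width 3.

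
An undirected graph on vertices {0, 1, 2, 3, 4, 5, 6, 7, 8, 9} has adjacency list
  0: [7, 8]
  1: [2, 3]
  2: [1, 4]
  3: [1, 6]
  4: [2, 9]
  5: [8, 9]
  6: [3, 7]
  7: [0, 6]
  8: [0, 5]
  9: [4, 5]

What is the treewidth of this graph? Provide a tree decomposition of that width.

Treewidth 2.
One optimal decomposition is:
Bags: B1 = {5, 8, 9}  B2 = {0, 8, 9}  B3 = {0, 7, 9}  B4 = {6, 7, 9}  B5 = {3, 6, 9}  B6 = {1, 3, 9}  B7 = {1, 2, 9}  B8 = {2, 4, 9}
Tree: B1–B2, B2–B3, B3–B4, B4–B5, B5–B6, B6–B7, B7–B8

Each bag holds 3 vertices, so the decomposition has width 2, which upper-bounds the treewidth. For the lower bound, G contains the cycle 9–5–8–0–7–6–3–1–2–4–9, so G is not a forest; only forests have treewidth ≤ 1, hence tw(G) ≥ 2. The upper and lower bounds meet at 2, so that is the treewidth.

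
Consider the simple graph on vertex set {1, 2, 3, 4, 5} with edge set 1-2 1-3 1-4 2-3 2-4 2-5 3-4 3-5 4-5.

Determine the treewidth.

3

A width-3 tree decomposition is:
Bags: B1 = {1, 2, 3, 4}  B2 = {2, 3, 4, 5}
Tree: B1–B2
The largest bag has 4 vertices, giving width 3; this decomposition certifies tw(G) ≤ 3. On the other hand G contains the 4-clique {1, 2, 3, 4}. A clique must lie in a single bag of any decomposition, so no decomposition can have width below 3. Therefore the treewidth is 3.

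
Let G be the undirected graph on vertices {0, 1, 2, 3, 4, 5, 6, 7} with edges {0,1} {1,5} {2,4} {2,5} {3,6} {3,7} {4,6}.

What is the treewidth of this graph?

1

A width-1 tree decomposition is:
Bags: B1 = {3, 7}  B2 = {3, 6}  B3 = {4, 6}  B4 = {2, 4}  B5 = {2, 5}  B6 = {1, 5}  B7 = {0, 1}
Tree: B1–B2, B2–B3, B3–B4, B4–B5, B5–B6, B6–B7
Every bag has size at most 2, so the width is 2 − 1 = 1 and tw(G) ≤ 1. Since G has at least one edge (e.g. 7–3), it is not an edgeless graph, so tw(G) ≥ 1. Combining the bounds, tw(G) = 1.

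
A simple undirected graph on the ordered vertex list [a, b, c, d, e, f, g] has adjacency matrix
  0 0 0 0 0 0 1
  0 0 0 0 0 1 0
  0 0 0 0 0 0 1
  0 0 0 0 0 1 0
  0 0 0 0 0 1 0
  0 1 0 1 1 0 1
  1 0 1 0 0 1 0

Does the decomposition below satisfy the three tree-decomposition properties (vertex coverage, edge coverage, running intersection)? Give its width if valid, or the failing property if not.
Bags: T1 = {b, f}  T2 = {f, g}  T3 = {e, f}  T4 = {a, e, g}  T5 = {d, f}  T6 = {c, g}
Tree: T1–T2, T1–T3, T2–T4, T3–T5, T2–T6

A tree decomposition must satisfy three properties: every vertex lies in some bag; for every edge, both endpoints lie together in some bag; and for every vertex, the bags containing it form a connected subtree. Here bags containing vertex e are not connected in the tree, so the decomposition is invalid.

No — bags containing vertex e are not connected in the tree.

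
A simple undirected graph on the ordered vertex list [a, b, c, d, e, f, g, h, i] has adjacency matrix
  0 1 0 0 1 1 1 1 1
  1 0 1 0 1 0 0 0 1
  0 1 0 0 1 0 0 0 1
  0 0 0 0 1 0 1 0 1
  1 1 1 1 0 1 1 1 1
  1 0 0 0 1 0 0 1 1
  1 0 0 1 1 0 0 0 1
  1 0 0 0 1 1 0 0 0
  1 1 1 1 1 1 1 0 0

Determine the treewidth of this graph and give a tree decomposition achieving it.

The largest bag has 4 vertices, giving width 3; this decomposition certifies tw(G) ≤ 3. On the other hand G contains the 4-clique {a, e, f, h}. A clique must lie in a single bag of any decomposition, so no decomposition can have width below 3. Hence tw(G) = 3 exactly.

Treewidth 3.
Bags: B1 = {d, e, g, i}  B2 = {a, e, g, i}  B3 = {a, b, e, i}  B4 = {b, c, e, i}  B5 = {a, e, f, i}  B6 = {a, e, f, h}
Tree: B1–B2, B2–B3, B3–B4, B3–B5, B5–B6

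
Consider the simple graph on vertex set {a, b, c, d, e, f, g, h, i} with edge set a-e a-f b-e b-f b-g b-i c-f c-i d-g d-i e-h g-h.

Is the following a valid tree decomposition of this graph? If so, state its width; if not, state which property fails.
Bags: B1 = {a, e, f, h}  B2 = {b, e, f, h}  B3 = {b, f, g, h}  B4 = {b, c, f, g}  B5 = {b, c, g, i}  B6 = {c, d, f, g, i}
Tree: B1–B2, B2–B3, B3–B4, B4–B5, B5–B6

A tree decomposition must satisfy three properties: every vertex lies in some bag; for every edge, both endpoints lie together in some bag; and for every vertex, the bags containing it form a connected subtree. Here bags containing vertex f are not connected in the tree, so the decomposition is invalid.

No — bags containing vertex f are not connected in the tree.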